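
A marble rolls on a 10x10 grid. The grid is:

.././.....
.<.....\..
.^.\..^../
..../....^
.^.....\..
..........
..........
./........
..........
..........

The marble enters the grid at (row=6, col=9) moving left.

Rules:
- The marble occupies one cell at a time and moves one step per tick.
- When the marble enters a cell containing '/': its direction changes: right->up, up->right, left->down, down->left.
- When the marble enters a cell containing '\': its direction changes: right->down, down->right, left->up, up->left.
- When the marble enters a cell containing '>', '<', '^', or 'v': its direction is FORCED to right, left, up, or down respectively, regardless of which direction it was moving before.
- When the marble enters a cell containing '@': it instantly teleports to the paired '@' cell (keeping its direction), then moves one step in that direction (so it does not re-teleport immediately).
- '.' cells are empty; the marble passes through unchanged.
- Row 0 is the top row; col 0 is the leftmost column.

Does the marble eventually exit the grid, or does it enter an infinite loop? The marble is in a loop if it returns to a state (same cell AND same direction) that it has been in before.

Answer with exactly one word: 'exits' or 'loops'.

Step 1: enter (6,9), '.' pass, move left to (6,8)
Step 2: enter (6,8), '.' pass, move left to (6,7)
Step 3: enter (6,7), '.' pass, move left to (6,6)
Step 4: enter (6,6), '.' pass, move left to (6,5)
Step 5: enter (6,5), '.' pass, move left to (6,4)
Step 6: enter (6,4), '.' pass, move left to (6,3)
Step 7: enter (6,3), '.' pass, move left to (6,2)
Step 8: enter (6,2), '.' pass, move left to (6,1)
Step 9: enter (6,1), '.' pass, move left to (6,0)
Step 10: enter (6,0), '.' pass, move left to (6,-1)
Step 11: at (6,-1) — EXIT via left edge, pos 6

Answer: exits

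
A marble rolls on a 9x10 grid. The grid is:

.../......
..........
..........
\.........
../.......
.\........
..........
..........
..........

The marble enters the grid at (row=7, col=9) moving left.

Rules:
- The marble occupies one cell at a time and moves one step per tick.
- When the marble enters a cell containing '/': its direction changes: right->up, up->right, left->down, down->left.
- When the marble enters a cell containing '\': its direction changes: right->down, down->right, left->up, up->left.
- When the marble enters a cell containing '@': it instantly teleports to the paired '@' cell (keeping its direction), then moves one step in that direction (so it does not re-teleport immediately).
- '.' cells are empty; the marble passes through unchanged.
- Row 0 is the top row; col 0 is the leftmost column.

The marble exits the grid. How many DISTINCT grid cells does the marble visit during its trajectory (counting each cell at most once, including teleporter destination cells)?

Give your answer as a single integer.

Answer: 10

Derivation:
Step 1: enter (7,9), '.' pass, move left to (7,8)
Step 2: enter (7,8), '.' pass, move left to (7,7)
Step 3: enter (7,7), '.' pass, move left to (7,6)
Step 4: enter (7,6), '.' pass, move left to (7,5)
Step 5: enter (7,5), '.' pass, move left to (7,4)
Step 6: enter (7,4), '.' pass, move left to (7,3)
Step 7: enter (7,3), '.' pass, move left to (7,2)
Step 8: enter (7,2), '.' pass, move left to (7,1)
Step 9: enter (7,1), '.' pass, move left to (7,0)
Step 10: enter (7,0), '.' pass, move left to (7,-1)
Step 11: at (7,-1) — EXIT via left edge, pos 7
Distinct cells visited: 10 (path length 10)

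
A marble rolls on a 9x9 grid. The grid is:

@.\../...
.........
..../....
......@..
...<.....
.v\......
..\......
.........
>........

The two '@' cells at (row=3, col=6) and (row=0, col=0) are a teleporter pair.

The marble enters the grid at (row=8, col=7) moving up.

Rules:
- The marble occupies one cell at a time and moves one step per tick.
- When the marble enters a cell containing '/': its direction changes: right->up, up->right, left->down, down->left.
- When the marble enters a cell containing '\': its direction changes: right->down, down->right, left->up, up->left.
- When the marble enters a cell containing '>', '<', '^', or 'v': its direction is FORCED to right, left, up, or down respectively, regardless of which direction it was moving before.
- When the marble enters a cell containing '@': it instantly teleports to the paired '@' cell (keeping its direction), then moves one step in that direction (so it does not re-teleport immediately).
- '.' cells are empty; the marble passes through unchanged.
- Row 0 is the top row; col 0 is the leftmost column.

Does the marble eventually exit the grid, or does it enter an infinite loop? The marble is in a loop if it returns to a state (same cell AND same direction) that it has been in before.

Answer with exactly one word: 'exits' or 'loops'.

Answer: exits

Derivation:
Step 1: enter (8,7), '.' pass, move up to (7,7)
Step 2: enter (7,7), '.' pass, move up to (6,7)
Step 3: enter (6,7), '.' pass, move up to (5,7)
Step 4: enter (5,7), '.' pass, move up to (4,7)
Step 5: enter (4,7), '.' pass, move up to (3,7)
Step 6: enter (3,7), '.' pass, move up to (2,7)
Step 7: enter (2,7), '.' pass, move up to (1,7)
Step 8: enter (1,7), '.' pass, move up to (0,7)
Step 9: enter (0,7), '.' pass, move up to (-1,7)
Step 10: at (-1,7) — EXIT via top edge, pos 7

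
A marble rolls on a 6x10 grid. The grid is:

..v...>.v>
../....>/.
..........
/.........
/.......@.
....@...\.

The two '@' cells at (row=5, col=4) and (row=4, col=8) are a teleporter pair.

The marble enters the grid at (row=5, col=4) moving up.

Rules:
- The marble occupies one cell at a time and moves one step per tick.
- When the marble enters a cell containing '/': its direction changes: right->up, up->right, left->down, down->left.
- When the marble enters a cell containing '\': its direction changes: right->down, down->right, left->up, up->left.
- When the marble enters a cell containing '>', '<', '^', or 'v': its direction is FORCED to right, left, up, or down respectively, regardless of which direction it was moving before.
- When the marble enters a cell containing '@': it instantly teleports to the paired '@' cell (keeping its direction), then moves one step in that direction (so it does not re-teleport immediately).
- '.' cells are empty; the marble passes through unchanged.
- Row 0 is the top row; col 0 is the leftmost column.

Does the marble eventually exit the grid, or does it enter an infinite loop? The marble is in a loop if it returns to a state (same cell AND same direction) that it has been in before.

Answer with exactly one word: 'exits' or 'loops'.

Step 1: enter (5,4), '@' teleport (5,4)->(4,8), also enter (4,8), move up to (3,8)
Step 2: enter (3,8), '.' pass, move up to (2,8)
Step 3: enter (2,8), '.' pass, move up to (1,8)
Step 4: enter (1,8), '/' deflects up->right, move right to (1,9)
Step 5: enter (1,9), '.' pass, move right to (1,10)
Step 6: at (1,10) — EXIT via right edge, pos 1

Answer: exits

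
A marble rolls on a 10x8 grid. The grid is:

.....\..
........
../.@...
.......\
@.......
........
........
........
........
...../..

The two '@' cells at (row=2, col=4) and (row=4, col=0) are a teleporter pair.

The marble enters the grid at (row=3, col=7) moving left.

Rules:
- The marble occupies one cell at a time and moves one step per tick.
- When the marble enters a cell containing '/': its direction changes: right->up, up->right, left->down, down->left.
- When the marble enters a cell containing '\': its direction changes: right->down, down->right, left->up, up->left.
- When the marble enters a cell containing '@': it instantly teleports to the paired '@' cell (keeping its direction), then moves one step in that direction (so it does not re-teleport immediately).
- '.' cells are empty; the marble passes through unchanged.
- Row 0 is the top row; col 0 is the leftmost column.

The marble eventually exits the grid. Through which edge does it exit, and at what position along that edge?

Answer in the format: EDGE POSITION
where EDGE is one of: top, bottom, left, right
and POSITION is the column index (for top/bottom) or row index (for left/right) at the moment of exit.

Step 1: enter (3,7), '\' deflects left->up, move up to (2,7)
Step 2: enter (2,7), '.' pass, move up to (1,7)
Step 3: enter (1,7), '.' pass, move up to (0,7)
Step 4: enter (0,7), '.' pass, move up to (-1,7)
Step 5: at (-1,7) — EXIT via top edge, pos 7

Answer: top 7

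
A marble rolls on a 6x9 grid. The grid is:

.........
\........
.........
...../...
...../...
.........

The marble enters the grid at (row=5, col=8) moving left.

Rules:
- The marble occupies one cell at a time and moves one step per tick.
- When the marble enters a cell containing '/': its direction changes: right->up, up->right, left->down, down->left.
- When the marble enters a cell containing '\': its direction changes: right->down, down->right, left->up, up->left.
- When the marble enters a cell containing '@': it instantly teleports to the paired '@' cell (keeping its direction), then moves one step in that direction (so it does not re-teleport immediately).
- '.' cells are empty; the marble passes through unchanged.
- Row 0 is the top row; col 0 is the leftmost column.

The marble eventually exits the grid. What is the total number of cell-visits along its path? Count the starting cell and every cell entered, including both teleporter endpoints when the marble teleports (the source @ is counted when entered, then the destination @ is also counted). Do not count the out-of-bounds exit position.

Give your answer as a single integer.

Answer: 9

Derivation:
Step 1: enter (5,8), '.' pass, move left to (5,7)
Step 2: enter (5,7), '.' pass, move left to (5,6)
Step 3: enter (5,6), '.' pass, move left to (5,5)
Step 4: enter (5,5), '.' pass, move left to (5,4)
Step 5: enter (5,4), '.' pass, move left to (5,3)
Step 6: enter (5,3), '.' pass, move left to (5,2)
Step 7: enter (5,2), '.' pass, move left to (5,1)
Step 8: enter (5,1), '.' pass, move left to (5,0)
Step 9: enter (5,0), '.' pass, move left to (5,-1)
Step 10: at (5,-1) — EXIT via left edge, pos 5
Path length (cell visits): 9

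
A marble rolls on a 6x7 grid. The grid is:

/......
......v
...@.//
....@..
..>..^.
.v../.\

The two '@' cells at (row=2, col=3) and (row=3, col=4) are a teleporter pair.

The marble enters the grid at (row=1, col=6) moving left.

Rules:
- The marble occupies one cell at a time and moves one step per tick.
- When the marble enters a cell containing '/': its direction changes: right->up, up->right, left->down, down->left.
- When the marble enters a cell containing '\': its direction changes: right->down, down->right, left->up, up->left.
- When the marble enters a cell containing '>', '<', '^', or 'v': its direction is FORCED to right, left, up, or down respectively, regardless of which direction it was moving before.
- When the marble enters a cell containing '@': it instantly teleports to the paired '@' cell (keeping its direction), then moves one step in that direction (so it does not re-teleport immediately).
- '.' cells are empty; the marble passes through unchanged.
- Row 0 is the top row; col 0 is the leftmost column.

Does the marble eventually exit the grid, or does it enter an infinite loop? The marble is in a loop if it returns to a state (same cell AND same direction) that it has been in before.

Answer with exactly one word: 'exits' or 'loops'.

Step 1: enter (1,6), 'v' forces left->down, move down to (2,6)
Step 2: enter (2,6), '/' deflects down->left, move left to (2,5)
Step 3: enter (2,5), '/' deflects left->down, move down to (3,5)
Step 4: enter (3,5), '.' pass, move down to (4,5)
Step 5: enter (4,5), '^' forces down->up, move up to (3,5)
Step 6: enter (3,5), '.' pass, move up to (2,5)
Step 7: enter (2,5), '/' deflects up->right, move right to (2,6)
Step 8: enter (2,6), '/' deflects right->up, move up to (1,6)
Step 9: enter (1,6), 'v' forces up->down, move down to (2,6)
Step 10: at (2,6) dir=down — LOOP DETECTED (seen before)

Answer: loops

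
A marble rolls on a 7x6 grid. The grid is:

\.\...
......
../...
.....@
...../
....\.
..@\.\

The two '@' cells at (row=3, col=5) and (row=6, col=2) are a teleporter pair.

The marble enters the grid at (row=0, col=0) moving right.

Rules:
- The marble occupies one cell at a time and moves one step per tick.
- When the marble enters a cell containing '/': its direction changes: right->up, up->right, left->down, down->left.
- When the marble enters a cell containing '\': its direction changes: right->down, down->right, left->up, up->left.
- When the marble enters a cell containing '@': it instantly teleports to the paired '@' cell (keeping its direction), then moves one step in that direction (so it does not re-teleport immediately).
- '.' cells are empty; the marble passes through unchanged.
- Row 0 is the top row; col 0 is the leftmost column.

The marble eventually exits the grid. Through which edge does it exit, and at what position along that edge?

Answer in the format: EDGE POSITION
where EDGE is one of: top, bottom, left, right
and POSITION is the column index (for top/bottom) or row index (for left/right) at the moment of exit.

Answer: bottom 0

Derivation:
Step 1: enter (0,0), '\' deflects right->down, move down to (1,0)
Step 2: enter (1,0), '.' pass, move down to (2,0)
Step 3: enter (2,0), '.' pass, move down to (3,0)
Step 4: enter (3,0), '.' pass, move down to (4,0)
Step 5: enter (4,0), '.' pass, move down to (5,0)
Step 6: enter (5,0), '.' pass, move down to (6,0)
Step 7: enter (6,0), '.' pass, move down to (7,0)
Step 8: at (7,0) — EXIT via bottom edge, pos 0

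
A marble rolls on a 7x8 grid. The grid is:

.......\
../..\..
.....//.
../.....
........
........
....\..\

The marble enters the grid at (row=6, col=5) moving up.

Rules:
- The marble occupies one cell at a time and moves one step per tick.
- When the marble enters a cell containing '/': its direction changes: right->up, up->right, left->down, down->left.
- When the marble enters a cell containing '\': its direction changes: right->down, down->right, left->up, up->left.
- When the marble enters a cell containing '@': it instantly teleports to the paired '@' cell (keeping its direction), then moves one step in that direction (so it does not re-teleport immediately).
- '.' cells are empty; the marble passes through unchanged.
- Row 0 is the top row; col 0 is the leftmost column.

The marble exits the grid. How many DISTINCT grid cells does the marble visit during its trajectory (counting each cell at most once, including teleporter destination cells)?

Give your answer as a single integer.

Answer: 8

Derivation:
Step 1: enter (6,5), '.' pass, move up to (5,5)
Step 2: enter (5,5), '.' pass, move up to (4,5)
Step 3: enter (4,5), '.' pass, move up to (3,5)
Step 4: enter (3,5), '.' pass, move up to (2,5)
Step 5: enter (2,5), '/' deflects up->right, move right to (2,6)
Step 6: enter (2,6), '/' deflects right->up, move up to (1,6)
Step 7: enter (1,6), '.' pass, move up to (0,6)
Step 8: enter (0,6), '.' pass, move up to (-1,6)
Step 9: at (-1,6) — EXIT via top edge, pos 6
Distinct cells visited: 8 (path length 8)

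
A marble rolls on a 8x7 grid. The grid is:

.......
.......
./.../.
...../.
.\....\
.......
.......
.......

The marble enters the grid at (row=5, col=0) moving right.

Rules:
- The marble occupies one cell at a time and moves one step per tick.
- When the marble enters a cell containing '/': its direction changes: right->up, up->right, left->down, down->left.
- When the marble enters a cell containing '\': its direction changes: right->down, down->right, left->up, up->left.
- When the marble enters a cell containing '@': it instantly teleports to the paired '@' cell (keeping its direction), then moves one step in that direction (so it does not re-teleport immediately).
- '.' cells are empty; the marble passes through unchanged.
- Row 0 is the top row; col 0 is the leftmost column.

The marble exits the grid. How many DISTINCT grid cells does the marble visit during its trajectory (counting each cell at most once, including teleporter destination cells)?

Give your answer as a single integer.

Answer: 7

Derivation:
Step 1: enter (5,0), '.' pass, move right to (5,1)
Step 2: enter (5,1), '.' pass, move right to (5,2)
Step 3: enter (5,2), '.' pass, move right to (5,3)
Step 4: enter (5,3), '.' pass, move right to (5,4)
Step 5: enter (5,4), '.' pass, move right to (5,5)
Step 6: enter (5,5), '.' pass, move right to (5,6)
Step 7: enter (5,6), '.' pass, move right to (5,7)
Step 8: at (5,7) — EXIT via right edge, pos 5
Distinct cells visited: 7 (path length 7)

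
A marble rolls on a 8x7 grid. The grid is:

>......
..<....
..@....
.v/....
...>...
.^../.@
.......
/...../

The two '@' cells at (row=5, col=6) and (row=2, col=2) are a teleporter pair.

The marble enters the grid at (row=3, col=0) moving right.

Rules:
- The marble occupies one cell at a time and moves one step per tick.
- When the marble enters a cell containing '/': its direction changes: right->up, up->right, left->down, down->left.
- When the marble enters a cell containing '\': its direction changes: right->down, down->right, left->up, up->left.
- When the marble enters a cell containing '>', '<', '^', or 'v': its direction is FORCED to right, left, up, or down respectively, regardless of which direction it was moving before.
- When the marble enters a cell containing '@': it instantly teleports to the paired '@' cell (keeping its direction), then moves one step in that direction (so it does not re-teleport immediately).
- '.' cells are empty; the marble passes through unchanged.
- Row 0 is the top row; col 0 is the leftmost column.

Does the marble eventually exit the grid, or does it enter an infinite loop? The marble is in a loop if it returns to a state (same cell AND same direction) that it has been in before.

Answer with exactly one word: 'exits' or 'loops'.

Answer: loops

Derivation:
Step 1: enter (3,0), '.' pass, move right to (3,1)
Step 2: enter (3,1), 'v' forces right->down, move down to (4,1)
Step 3: enter (4,1), '.' pass, move down to (5,1)
Step 4: enter (5,1), '^' forces down->up, move up to (4,1)
Step 5: enter (4,1), '.' pass, move up to (3,1)
Step 6: enter (3,1), 'v' forces up->down, move down to (4,1)
Step 7: at (4,1) dir=down — LOOP DETECTED (seen before)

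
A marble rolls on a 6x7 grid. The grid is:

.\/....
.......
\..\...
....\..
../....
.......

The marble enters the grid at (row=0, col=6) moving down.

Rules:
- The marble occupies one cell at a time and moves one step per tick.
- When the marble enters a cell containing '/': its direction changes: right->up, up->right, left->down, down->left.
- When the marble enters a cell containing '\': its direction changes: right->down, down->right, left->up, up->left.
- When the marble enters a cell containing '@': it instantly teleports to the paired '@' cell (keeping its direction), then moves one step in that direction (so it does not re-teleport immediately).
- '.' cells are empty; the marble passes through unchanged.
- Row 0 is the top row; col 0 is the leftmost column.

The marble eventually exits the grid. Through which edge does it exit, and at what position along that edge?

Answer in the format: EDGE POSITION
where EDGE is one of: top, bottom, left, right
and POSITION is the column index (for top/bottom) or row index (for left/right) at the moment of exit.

Step 1: enter (0,6), '.' pass, move down to (1,6)
Step 2: enter (1,6), '.' pass, move down to (2,6)
Step 3: enter (2,6), '.' pass, move down to (3,6)
Step 4: enter (3,6), '.' pass, move down to (4,6)
Step 5: enter (4,6), '.' pass, move down to (5,6)
Step 6: enter (5,6), '.' pass, move down to (6,6)
Step 7: at (6,6) — EXIT via bottom edge, pos 6

Answer: bottom 6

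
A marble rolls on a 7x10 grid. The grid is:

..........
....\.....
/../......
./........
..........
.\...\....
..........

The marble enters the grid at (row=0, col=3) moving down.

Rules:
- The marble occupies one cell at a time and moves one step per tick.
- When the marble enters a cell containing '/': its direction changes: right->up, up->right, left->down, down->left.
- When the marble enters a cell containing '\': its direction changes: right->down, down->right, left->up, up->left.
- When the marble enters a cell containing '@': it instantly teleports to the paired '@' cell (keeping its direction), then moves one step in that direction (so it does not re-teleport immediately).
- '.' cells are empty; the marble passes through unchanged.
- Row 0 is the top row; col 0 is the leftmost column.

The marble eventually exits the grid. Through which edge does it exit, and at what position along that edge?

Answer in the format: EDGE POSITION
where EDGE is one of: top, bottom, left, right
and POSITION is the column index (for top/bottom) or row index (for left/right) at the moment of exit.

Answer: bottom 0

Derivation:
Step 1: enter (0,3), '.' pass, move down to (1,3)
Step 2: enter (1,3), '.' pass, move down to (2,3)
Step 3: enter (2,3), '/' deflects down->left, move left to (2,2)
Step 4: enter (2,2), '.' pass, move left to (2,1)
Step 5: enter (2,1), '.' pass, move left to (2,0)
Step 6: enter (2,0), '/' deflects left->down, move down to (3,0)
Step 7: enter (3,0), '.' pass, move down to (4,0)
Step 8: enter (4,0), '.' pass, move down to (5,0)
Step 9: enter (5,0), '.' pass, move down to (6,0)
Step 10: enter (6,0), '.' pass, move down to (7,0)
Step 11: at (7,0) — EXIT via bottom edge, pos 0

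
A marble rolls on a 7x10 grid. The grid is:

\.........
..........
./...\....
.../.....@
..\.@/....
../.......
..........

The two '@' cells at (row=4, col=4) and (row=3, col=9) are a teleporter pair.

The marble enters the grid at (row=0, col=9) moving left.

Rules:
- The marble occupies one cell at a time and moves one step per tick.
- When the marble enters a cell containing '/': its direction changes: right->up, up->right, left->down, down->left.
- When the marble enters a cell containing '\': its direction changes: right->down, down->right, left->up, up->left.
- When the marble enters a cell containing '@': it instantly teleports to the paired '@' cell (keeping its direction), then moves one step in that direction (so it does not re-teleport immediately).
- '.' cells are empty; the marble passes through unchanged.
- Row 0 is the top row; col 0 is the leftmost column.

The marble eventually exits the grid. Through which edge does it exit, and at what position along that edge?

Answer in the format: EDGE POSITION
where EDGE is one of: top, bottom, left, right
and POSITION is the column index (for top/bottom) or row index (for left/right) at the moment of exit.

Step 1: enter (0,9), '.' pass, move left to (0,8)
Step 2: enter (0,8), '.' pass, move left to (0,7)
Step 3: enter (0,7), '.' pass, move left to (0,6)
Step 4: enter (0,6), '.' pass, move left to (0,5)
Step 5: enter (0,5), '.' pass, move left to (0,4)
Step 6: enter (0,4), '.' pass, move left to (0,3)
Step 7: enter (0,3), '.' pass, move left to (0,2)
Step 8: enter (0,2), '.' pass, move left to (0,1)
Step 9: enter (0,1), '.' pass, move left to (0,0)
Step 10: enter (0,0), '\' deflects left->up, move up to (-1,0)
Step 11: at (-1,0) — EXIT via top edge, pos 0

Answer: top 0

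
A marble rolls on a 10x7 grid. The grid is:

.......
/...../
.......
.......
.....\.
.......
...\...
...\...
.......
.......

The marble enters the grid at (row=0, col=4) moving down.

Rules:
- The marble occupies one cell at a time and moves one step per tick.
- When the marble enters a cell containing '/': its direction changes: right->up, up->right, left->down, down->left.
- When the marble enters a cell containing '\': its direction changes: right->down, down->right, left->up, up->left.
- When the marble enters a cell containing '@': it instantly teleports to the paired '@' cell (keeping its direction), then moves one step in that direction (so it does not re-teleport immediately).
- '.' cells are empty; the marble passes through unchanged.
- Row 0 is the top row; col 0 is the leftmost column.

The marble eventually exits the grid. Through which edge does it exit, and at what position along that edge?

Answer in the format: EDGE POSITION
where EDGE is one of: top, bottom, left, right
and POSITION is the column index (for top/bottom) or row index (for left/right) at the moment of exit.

Answer: bottom 4

Derivation:
Step 1: enter (0,4), '.' pass, move down to (1,4)
Step 2: enter (1,4), '.' pass, move down to (2,4)
Step 3: enter (2,4), '.' pass, move down to (3,4)
Step 4: enter (3,4), '.' pass, move down to (4,4)
Step 5: enter (4,4), '.' pass, move down to (5,4)
Step 6: enter (5,4), '.' pass, move down to (6,4)
Step 7: enter (6,4), '.' pass, move down to (7,4)
Step 8: enter (7,4), '.' pass, move down to (8,4)
Step 9: enter (8,4), '.' pass, move down to (9,4)
Step 10: enter (9,4), '.' pass, move down to (10,4)
Step 11: at (10,4) — EXIT via bottom edge, pos 4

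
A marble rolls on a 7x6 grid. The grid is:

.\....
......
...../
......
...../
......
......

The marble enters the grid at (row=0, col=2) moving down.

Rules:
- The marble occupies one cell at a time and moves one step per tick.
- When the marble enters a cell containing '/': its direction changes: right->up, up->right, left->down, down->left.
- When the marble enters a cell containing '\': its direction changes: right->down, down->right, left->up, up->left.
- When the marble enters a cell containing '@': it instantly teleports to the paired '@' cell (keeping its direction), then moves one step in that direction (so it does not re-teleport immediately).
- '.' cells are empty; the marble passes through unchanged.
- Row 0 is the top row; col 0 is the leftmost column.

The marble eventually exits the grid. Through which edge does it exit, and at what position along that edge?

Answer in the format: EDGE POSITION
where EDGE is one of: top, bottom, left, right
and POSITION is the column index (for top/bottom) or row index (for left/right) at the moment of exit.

Step 1: enter (0,2), '.' pass, move down to (1,2)
Step 2: enter (1,2), '.' pass, move down to (2,2)
Step 3: enter (2,2), '.' pass, move down to (3,2)
Step 4: enter (3,2), '.' pass, move down to (4,2)
Step 5: enter (4,2), '.' pass, move down to (5,2)
Step 6: enter (5,2), '.' pass, move down to (6,2)
Step 7: enter (6,2), '.' pass, move down to (7,2)
Step 8: at (7,2) — EXIT via bottom edge, pos 2

Answer: bottom 2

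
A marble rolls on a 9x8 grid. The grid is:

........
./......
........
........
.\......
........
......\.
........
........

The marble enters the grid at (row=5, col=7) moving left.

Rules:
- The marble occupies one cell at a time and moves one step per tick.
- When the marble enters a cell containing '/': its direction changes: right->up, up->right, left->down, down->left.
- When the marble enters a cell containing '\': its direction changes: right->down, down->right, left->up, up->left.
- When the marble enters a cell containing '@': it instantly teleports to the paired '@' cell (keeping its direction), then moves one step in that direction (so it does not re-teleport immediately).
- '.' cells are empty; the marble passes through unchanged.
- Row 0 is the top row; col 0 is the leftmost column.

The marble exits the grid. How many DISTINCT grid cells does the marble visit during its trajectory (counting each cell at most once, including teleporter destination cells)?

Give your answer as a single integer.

Step 1: enter (5,7), '.' pass, move left to (5,6)
Step 2: enter (5,6), '.' pass, move left to (5,5)
Step 3: enter (5,5), '.' pass, move left to (5,4)
Step 4: enter (5,4), '.' pass, move left to (5,3)
Step 5: enter (5,3), '.' pass, move left to (5,2)
Step 6: enter (5,2), '.' pass, move left to (5,1)
Step 7: enter (5,1), '.' pass, move left to (5,0)
Step 8: enter (5,0), '.' pass, move left to (5,-1)
Step 9: at (5,-1) — EXIT via left edge, pos 5
Distinct cells visited: 8 (path length 8)

Answer: 8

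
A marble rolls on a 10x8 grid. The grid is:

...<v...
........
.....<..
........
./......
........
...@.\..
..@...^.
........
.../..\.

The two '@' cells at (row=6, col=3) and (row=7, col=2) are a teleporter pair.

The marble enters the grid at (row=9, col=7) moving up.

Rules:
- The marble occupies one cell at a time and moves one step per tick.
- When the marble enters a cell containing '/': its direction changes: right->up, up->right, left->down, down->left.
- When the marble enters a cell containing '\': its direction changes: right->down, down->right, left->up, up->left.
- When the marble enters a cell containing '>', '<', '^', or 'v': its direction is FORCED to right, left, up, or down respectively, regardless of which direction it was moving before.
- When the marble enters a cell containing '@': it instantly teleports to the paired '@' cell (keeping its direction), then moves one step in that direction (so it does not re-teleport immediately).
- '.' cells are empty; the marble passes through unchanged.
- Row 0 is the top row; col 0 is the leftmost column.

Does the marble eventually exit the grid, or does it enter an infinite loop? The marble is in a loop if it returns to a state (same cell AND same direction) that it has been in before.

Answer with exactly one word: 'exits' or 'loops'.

Answer: exits

Derivation:
Step 1: enter (9,7), '.' pass, move up to (8,7)
Step 2: enter (8,7), '.' pass, move up to (7,7)
Step 3: enter (7,7), '.' pass, move up to (6,7)
Step 4: enter (6,7), '.' pass, move up to (5,7)
Step 5: enter (5,7), '.' pass, move up to (4,7)
Step 6: enter (4,7), '.' pass, move up to (3,7)
Step 7: enter (3,7), '.' pass, move up to (2,7)
Step 8: enter (2,7), '.' pass, move up to (1,7)
Step 9: enter (1,7), '.' pass, move up to (0,7)
Step 10: enter (0,7), '.' pass, move up to (-1,7)
Step 11: at (-1,7) — EXIT via top edge, pos 7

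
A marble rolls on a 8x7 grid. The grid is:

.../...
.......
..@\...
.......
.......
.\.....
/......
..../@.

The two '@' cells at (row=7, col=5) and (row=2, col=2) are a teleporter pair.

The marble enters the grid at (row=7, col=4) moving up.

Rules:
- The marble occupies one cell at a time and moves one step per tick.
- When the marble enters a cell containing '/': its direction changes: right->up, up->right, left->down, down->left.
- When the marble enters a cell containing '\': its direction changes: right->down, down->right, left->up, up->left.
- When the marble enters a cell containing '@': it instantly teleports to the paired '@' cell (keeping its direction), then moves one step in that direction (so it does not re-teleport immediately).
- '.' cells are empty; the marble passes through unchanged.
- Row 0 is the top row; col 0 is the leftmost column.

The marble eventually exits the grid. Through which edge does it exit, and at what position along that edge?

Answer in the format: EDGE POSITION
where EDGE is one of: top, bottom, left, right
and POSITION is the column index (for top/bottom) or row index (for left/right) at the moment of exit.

Step 1: enter (7,4), '/' deflects up->right, move right to (7,5)
Step 2: enter (7,5), '@' teleport (7,5)->(2,2), also enter (2,2), move right to (2,3)
Step 3: enter (2,3), '\' deflects right->down, move down to (3,3)
Step 4: enter (3,3), '.' pass, move down to (4,3)
Step 5: enter (4,3), '.' pass, move down to (5,3)
Step 6: enter (5,3), '.' pass, move down to (6,3)
Step 7: enter (6,3), '.' pass, move down to (7,3)
Step 8: enter (7,3), '.' pass, move down to (8,3)
Step 9: at (8,3) — EXIT via bottom edge, pos 3

Answer: bottom 3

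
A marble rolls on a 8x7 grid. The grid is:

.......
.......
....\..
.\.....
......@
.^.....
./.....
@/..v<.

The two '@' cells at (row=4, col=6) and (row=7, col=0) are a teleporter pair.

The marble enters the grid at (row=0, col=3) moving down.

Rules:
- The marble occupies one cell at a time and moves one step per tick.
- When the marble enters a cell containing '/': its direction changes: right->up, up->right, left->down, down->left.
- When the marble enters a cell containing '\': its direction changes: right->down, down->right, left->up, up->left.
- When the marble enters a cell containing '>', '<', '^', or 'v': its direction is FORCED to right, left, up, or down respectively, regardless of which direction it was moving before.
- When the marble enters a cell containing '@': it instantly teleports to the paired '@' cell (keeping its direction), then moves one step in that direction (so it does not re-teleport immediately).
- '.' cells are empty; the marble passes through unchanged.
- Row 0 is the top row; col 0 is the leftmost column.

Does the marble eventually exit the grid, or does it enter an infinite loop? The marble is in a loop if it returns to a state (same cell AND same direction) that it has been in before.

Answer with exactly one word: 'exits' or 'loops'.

Step 1: enter (0,3), '.' pass, move down to (1,3)
Step 2: enter (1,3), '.' pass, move down to (2,3)
Step 3: enter (2,3), '.' pass, move down to (3,3)
Step 4: enter (3,3), '.' pass, move down to (4,3)
Step 5: enter (4,3), '.' pass, move down to (5,3)
Step 6: enter (5,3), '.' pass, move down to (6,3)
Step 7: enter (6,3), '.' pass, move down to (7,3)
Step 8: enter (7,3), '.' pass, move down to (8,3)
Step 9: at (8,3) — EXIT via bottom edge, pos 3

Answer: exits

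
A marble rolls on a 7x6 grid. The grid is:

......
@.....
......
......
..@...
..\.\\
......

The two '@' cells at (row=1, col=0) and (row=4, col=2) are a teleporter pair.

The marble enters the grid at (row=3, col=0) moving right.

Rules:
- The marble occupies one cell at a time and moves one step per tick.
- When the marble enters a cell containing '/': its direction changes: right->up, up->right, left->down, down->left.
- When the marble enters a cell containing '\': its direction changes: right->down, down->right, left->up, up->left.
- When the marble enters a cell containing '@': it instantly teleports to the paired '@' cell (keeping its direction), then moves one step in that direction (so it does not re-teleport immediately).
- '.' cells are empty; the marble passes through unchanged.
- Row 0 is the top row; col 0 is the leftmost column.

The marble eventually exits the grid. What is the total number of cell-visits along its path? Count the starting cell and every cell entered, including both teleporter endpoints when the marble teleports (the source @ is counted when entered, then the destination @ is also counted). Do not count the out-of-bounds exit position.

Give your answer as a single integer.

Step 1: enter (3,0), '.' pass, move right to (3,1)
Step 2: enter (3,1), '.' pass, move right to (3,2)
Step 3: enter (3,2), '.' pass, move right to (3,3)
Step 4: enter (3,3), '.' pass, move right to (3,4)
Step 5: enter (3,4), '.' pass, move right to (3,5)
Step 6: enter (3,5), '.' pass, move right to (3,6)
Step 7: at (3,6) — EXIT via right edge, pos 3
Path length (cell visits): 6

Answer: 6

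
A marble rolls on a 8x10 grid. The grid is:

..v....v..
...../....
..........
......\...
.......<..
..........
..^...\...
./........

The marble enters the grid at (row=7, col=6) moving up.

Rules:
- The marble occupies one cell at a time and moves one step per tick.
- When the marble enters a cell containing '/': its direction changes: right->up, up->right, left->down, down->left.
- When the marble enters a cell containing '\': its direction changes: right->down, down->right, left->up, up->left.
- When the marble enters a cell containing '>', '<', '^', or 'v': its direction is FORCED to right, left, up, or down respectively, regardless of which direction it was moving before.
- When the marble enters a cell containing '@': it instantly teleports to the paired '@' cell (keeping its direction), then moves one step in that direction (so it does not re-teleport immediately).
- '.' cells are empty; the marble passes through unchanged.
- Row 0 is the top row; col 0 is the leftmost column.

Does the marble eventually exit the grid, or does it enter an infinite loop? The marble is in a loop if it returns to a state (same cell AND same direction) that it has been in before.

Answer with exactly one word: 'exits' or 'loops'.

Answer: loops

Derivation:
Step 1: enter (7,6), '.' pass, move up to (6,6)
Step 2: enter (6,6), '\' deflects up->left, move left to (6,5)
Step 3: enter (6,5), '.' pass, move left to (6,4)
Step 4: enter (6,4), '.' pass, move left to (6,3)
Step 5: enter (6,3), '.' pass, move left to (6,2)
Step 6: enter (6,2), '^' forces left->up, move up to (5,2)
Step 7: enter (5,2), '.' pass, move up to (4,2)
Step 8: enter (4,2), '.' pass, move up to (3,2)
Step 9: enter (3,2), '.' pass, move up to (2,2)
Step 10: enter (2,2), '.' pass, move up to (1,2)
Step 11: enter (1,2), '.' pass, move up to (0,2)
Step 12: enter (0,2), 'v' forces up->down, move down to (1,2)
Step 13: enter (1,2), '.' pass, move down to (2,2)
Step 14: enter (2,2), '.' pass, move down to (3,2)
Step 15: enter (3,2), '.' pass, move down to (4,2)
Step 16: enter (4,2), '.' pass, move down to (5,2)
Step 17: enter (5,2), '.' pass, move down to (6,2)
Step 18: enter (6,2), '^' forces down->up, move up to (5,2)
Step 19: at (5,2) dir=up — LOOP DETECTED (seen before)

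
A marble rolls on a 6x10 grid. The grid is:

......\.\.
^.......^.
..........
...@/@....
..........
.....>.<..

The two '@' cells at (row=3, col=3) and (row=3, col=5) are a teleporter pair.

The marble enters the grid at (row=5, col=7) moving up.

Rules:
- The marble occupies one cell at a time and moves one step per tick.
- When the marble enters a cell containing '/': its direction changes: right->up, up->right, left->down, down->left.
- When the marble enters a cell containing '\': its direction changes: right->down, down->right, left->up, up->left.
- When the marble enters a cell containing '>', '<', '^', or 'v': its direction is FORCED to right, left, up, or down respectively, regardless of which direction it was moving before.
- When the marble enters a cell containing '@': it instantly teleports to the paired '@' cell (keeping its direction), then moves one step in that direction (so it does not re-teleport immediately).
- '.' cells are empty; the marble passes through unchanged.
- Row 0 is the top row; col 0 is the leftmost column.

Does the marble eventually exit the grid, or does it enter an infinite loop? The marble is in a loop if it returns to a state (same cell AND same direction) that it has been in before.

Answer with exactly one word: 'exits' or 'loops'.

Step 1: enter (5,7), '<' forces up->left, move left to (5,6)
Step 2: enter (5,6), '.' pass, move left to (5,5)
Step 3: enter (5,5), '>' forces left->right, move right to (5,6)
Step 4: enter (5,6), '.' pass, move right to (5,7)
Step 5: enter (5,7), '<' forces right->left, move left to (5,6)
Step 6: at (5,6) dir=left — LOOP DETECTED (seen before)

Answer: loops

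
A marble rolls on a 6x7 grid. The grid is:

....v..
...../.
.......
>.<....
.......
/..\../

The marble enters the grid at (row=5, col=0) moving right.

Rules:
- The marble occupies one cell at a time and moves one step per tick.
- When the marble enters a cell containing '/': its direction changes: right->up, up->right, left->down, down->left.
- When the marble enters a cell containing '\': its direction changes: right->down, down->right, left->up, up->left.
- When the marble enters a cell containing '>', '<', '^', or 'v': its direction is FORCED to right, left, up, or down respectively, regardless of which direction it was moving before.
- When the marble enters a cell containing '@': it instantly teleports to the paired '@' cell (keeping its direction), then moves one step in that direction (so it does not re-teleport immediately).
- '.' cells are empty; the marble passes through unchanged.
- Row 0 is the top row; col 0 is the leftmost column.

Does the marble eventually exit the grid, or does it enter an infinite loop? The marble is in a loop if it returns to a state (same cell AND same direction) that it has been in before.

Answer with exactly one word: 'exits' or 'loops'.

Step 1: enter (5,0), '/' deflects right->up, move up to (4,0)
Step 2: enter (4,0), '.' pass, move up to (3,0)
Step 3: enter (3,0), '>' forces up->right, move right to (3,1)
Step 4: enter (3,1), '.' pass, move right to (3,2)
Step 5: enter (3,2), '<' forces right->left, move left to (3,1)
Step 6: enter (3,1), '.' pass, move left to (3,0)
Step 7: enter (3,0), '>' forces left->right, move right to (3,1)
Step 8: at (3,1) dir=right — LOOP DETECTED (seen before)

Answer: loops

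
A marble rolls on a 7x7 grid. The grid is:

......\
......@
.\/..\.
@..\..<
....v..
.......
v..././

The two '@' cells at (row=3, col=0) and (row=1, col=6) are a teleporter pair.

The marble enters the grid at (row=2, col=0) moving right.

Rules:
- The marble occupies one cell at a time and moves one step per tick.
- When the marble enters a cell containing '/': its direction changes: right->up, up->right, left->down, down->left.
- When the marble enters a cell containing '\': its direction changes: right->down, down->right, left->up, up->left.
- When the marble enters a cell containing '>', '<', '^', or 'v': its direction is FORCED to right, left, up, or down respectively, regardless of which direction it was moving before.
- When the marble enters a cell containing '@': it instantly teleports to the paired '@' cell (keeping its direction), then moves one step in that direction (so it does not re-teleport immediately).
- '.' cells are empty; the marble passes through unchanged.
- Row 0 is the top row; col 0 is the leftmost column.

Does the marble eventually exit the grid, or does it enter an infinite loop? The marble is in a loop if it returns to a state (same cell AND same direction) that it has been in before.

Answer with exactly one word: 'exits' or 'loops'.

Step 1: enter (2,0), '.' pass, move right to (2,1)
Step 2: enter (2,1), '\' deflects right->down, move down to (3,1)
Step 3: enter (3,1), '.' pass, move down to (4,1)
Step 4: enter (4,1), '.' pass, move down to (5,1)
Step 5: enter (5,1), '.' pass, move down to (6,1)
Step 6: enter (6,1), '.' pass, move down to (7,1)
Step 7: at (7,1) — EXIT via bottom edge, pos 1

Answer: exits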